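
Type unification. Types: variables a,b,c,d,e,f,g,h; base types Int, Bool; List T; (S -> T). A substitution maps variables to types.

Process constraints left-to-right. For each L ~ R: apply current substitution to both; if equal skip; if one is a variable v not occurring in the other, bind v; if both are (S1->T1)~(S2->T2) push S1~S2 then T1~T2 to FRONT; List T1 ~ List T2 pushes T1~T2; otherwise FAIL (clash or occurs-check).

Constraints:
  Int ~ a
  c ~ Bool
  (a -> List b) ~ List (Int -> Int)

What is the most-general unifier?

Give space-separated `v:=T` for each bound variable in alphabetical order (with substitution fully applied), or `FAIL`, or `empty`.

Answer: FAIL

Derivation:
step 1: unify Int ~ a  [subst: {-} | 2 pending]
  bind a := Int
step 2: unify c ~ Bool  [subst: {a:=Int} | 1 pending]
  bind c := Bool
step 3: unify (Int -> List b) ~ List (Int -> Int)  [subst: {a:=Int, c:=Bool} | 0 pending]
  clash: (Int -> List b) vs List (Int -> Int)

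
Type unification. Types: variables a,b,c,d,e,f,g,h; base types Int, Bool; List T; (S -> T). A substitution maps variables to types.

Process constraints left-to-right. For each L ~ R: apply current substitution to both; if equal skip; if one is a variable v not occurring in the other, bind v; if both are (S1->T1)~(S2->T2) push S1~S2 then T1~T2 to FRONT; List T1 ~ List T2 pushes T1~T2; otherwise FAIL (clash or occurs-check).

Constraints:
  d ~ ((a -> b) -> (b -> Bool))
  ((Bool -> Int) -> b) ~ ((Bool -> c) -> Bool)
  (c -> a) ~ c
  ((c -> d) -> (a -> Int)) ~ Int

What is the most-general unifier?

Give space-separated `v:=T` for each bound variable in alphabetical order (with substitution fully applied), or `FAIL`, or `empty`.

step 1: unify d ~ ((a -> b) -> (b -> Bool))  [subst: {-} | 3 pending]
  bind d := ((a -> b) -> (b -> Bool))
step 2: unify ((Bool -> Int) -> b) ~ ((Bool -> c) -> Bool)  [subst: {d:=((a -> b) -> (b -> Bool))} | 2 pending]
  -> decompose arrow: push (Bool -> Int)~(Bool -> c), b~Bool
step 3: unify (Bool -> Int) ~ (Bool -> c)  [subst: {d:=((a -> b) -> (b -> Bool))} | 3 pending]
  -> decompose arrow: push Bool~Bool, Int~c
step 4: unify Bool ~ Bool  [subst: {d:=((a -> b) -> (b -> Bool))} | 4 pending]
  -> identical, skip
step 5: unify Int ~ c  [subst: {d:=((a -> b) -> (b -> Bool))} | 3 pending]
  bind c := Int
step 6: unify b ~ Bool  [subst: {d:=((a -> b) -> (b -> Bool)), c:=Int} | 2 pending]
  bind b := Bool
step 7: unify (Int -> a) ~ Int  [subst: {d:=((a -> b) -> (b -> Bool)), c:=Int, b:=Bool} | 1 pending]
  clash: (Int -> a) vs Int

Answer: FAIL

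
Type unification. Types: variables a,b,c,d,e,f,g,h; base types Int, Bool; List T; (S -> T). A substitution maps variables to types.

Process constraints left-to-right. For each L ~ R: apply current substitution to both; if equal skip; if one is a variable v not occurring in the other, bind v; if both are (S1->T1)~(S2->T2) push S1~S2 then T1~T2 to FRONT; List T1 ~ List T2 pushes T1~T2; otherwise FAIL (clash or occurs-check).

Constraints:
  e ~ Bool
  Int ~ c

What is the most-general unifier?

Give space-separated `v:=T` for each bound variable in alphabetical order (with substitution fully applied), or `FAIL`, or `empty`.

Answer: c:=Int e:=Bool

Derivation:
step 1: unify e ~ Bool  [subst: {-} | 1 pending]
  bind e := Bool
step 2: unify Int ~ c  [subst: {e:=Bool} | 0 pending]
  bind c := Int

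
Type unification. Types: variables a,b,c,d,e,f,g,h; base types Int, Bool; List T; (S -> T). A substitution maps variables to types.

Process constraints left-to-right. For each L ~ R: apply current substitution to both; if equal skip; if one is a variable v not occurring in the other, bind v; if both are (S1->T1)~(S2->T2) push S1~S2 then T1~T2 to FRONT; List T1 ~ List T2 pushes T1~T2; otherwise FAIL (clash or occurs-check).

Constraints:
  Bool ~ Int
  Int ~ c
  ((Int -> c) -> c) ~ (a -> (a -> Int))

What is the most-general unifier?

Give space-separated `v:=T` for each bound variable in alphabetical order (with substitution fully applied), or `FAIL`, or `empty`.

Answer: FAIL

Derivation:
step 1: unify Bool ~ Int  [subst: {-} | 2 pending]
  clash: Bool vs Int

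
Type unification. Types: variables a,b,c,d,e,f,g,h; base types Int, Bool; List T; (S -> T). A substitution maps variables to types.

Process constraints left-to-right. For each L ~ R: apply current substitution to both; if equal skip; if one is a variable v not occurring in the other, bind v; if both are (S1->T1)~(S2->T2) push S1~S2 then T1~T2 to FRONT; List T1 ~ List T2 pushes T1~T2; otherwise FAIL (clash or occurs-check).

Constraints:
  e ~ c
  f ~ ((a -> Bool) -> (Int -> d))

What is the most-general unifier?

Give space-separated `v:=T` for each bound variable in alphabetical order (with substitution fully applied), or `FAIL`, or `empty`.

Answer: e:=c f:=((a -> Bool) -> (Int -> d))

Derivation:
step 1: unify e ~ c  [subst: {-} | 1 pending]
  bind e := c
step 2: unify f ~ ((a -> Bool) -> (Int -> d))  [subst: {e:=c} | 0 pending]
  bind f := ((a -> Bool) -> (Int -> d))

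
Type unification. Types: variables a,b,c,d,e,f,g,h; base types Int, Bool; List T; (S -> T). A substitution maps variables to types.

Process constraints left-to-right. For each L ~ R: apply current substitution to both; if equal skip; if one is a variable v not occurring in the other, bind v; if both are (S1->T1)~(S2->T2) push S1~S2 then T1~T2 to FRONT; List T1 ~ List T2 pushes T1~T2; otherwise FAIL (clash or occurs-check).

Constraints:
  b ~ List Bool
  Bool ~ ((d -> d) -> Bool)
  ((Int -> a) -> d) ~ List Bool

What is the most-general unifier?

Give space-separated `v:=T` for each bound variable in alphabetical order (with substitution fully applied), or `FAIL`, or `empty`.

step 1: unify b ~ List Bool  [subst: {-} | 2 pending]
  bind b := List Bool
step 2: unify Bool ~ ((d -> d) -> Bool)  [subst: {b:=List Bool} | 1 pending]
  clash: Bool vs ((d -> d) -> Bool)

Answer: FAIL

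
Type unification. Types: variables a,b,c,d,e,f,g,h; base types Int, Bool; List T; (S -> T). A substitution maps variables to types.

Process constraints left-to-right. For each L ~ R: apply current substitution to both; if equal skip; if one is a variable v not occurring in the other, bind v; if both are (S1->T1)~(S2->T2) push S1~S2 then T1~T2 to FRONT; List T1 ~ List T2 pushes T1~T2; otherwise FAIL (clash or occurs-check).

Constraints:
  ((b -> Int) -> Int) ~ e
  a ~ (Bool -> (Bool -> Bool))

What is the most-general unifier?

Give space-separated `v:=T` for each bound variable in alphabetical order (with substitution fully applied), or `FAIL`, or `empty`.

Answer: a:=(Bool -> (Bool -> Bool)) e:=((b -> Int) -> Int)

Derivation:
step 1: unify ((b -> Int) -> Int) ~ e  [subst: {-} | 1 pending]
  bind e := ((b -> Int) -> Int)
step 2: unify a ~ (Bool -> (Bool -> Bool))  [subst: {e:=((b -> Int) -> Int)} | 0 pending]
  bind a := (Bool -> (Bool -> Bool))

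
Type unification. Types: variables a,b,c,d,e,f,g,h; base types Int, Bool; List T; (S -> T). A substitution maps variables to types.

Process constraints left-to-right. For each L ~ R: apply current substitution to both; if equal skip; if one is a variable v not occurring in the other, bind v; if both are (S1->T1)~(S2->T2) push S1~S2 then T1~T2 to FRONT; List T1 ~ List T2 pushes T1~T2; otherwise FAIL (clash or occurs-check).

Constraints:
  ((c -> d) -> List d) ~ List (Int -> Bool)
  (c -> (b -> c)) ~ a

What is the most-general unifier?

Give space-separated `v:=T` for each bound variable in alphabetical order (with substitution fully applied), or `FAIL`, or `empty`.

Answer: FAIL

Derivation:
step 1: unify ((c -> d) -> List d) ~ List (Int -> Bool)  [subst: {-} | 1 pending]
  clash: ((c -> d) -> List d) vs List (Int -> Bool)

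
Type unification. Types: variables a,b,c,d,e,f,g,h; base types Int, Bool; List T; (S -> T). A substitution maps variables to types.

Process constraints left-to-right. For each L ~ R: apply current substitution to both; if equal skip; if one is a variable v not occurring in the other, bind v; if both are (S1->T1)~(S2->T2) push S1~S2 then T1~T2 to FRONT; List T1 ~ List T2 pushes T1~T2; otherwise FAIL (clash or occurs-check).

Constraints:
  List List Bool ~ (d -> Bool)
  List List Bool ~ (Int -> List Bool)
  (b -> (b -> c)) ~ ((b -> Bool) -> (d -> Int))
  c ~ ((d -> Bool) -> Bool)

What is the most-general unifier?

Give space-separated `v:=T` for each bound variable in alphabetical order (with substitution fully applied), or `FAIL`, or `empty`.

Answer: FAIL

Derivation:
step 1: unify List List Bool ~ (d -> Bool)  [subst: {-} | 3 pending]
  clash: List List Bool vs (d -> Bool)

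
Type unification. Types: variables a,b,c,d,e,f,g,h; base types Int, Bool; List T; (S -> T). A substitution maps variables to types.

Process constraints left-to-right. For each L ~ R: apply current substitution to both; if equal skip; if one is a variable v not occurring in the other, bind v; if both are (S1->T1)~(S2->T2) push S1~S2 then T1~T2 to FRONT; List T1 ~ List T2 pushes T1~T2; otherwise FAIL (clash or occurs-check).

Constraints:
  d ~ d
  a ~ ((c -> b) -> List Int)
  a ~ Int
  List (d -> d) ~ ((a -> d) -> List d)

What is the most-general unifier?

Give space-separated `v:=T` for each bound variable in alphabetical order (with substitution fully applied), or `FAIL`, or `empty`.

step 1: unify d ~ d  [subst: {-} | 3 pending]
  -> identical, skip
step 2: unify a ~ ((c -> b) -> List Int)  [subst: {-} | 2 pending]
  bind a := ((c -> b) -> List Int)
step 3: unify ((c -> b) -> List Int) ~ Int  [subst: {a:=((c -> b) -> List Int)} | 1 pending]
  clash: ((c -> b) -> List Int) vs Int

Answer: FAIL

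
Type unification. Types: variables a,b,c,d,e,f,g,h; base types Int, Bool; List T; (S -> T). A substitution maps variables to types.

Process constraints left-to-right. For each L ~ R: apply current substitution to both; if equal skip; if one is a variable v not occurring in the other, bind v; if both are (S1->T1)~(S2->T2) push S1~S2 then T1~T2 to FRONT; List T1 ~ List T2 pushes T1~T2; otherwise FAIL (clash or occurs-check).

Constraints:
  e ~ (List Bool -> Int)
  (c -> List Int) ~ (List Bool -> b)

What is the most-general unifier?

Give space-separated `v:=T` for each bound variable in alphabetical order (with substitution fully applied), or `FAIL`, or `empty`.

step 1: unify e ~ (List Bool -> Int)  [subst: {-} | 1 pending]
  bind e := (List Bool -> Int)
step 2: unify (c -> List Int) ~ (List Bool -> b)  [subst: {e:=(List Bool -> Int)} | 0 pending]
  -> decompose arrow: push c~List Bool, List Int~b
step 3: unify c ~ List Bool  [subst: {e:=(List Bool -> Int)} | 1 pending]
  bind c := List Bool
step 4: unify List Int ~ b  [subst: {e:=(List Bool -> Int), c:=List Bool} | 0 pending]
  bind b := List Int

Answer: b:=List Int c:=List Bool e:=(List Bool -> Int)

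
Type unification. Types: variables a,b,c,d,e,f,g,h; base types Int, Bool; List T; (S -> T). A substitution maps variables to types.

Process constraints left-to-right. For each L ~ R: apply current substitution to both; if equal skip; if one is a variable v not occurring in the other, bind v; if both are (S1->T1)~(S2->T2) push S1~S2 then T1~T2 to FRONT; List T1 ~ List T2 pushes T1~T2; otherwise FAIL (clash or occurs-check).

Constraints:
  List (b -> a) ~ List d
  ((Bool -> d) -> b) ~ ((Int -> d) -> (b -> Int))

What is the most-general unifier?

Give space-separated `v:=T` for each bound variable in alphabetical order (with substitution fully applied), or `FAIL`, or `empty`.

Answer: FAIL

Derivation:
step 1: unify List (b -> a) ~ List d  [subst: {-} | 1 pending]
  -> decompose List: push (b -> a)~d
step 2: unify (b -> a) ~ d  [subst: {-} | 1 pending]
  bind d := (b -> a)
step 3: unify ((Bool -> (b -> a)) -> b) ~ ((Int -> (b -> a)) -> (b -> Int))  [subst: {d:=(b -> a)} | 0 pending]
  -> decompose arrow: push (Bool -> (b -> a))~(Int -> (b -> a)), b~(b -> Int)
step 4: unify (Bool -> (b -> a)) ~ (Int -> (b -> a))  [subst: {d:=(b -> a)} | 1 pending]
  -> decompose arrow: push Bool~Int, (b -> a)~(b -> a)
step 5: unify Bool ~ Int  [subst: {d:=(b -> a)} | 2 pending]
  clash: Bool vs Int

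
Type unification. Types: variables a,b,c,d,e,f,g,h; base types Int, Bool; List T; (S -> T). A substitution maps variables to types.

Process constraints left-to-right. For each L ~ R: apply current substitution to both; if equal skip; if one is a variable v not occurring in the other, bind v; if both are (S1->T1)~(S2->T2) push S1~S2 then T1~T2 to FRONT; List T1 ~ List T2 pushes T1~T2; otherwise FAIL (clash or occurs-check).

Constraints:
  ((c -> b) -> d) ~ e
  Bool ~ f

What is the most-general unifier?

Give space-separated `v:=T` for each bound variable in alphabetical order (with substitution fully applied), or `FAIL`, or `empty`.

Answer: e:=((c -> b) -> d) f:=Bool

Derivation:
step 1: unify ((c -> b) -> d) ~ e  [subst: {-} | 1 pending]
  bind e := ((c -> b) -> d)
step 2: unify Bool ~ f  [subst: {e:=((c -> b) -> d)} | 0 pending]
  bind f := Bool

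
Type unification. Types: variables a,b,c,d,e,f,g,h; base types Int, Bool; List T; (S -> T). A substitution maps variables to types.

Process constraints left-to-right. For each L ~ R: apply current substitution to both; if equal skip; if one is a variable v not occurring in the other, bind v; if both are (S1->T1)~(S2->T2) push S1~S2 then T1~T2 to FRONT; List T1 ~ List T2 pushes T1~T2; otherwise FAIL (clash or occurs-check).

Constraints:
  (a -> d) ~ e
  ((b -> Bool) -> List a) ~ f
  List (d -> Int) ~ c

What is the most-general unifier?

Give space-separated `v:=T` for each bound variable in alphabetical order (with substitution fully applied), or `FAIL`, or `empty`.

Answer: c:=List (d -> Int) e:=(a -> d) f:=((b -> Bool) -> List a)

Derivation:
step 1: unify (a -> d) ~ e  [subst: {-} | 2 pending]
  bind e := (a -> d)
step 2: unify ((b -> Bool) -> List a) ~ f  [subst: {e:=(a -> d)} | 1 pending]
  bind f := ((b -> Bool) -> List a)
step 3: unify List (d -> Int) ~ c  [subst: {e:=(a -> d), f:=((b -> Bool) -> List a)} | 0 pending]
  bind c := List (d -> Int)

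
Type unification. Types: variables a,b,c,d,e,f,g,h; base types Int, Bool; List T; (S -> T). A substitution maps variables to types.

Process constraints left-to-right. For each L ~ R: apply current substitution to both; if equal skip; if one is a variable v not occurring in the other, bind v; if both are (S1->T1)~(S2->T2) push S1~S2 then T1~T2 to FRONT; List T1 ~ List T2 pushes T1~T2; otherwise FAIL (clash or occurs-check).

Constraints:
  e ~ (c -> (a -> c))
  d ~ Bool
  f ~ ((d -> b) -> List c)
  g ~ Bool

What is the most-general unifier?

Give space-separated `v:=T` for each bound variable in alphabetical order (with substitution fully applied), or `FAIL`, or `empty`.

Answer: d:=Bool e:=(c -> (a -> c)) f:=((Bool -> b) -> List c) g:=Bool

Derivation:
step 1: unify e ~ (c -> (a -> c))  [subst: {-} | 3 pending]
  bind e := (c -> (a -> c))
step 2: unify d ~ Bool  [subst: {e:=(c -> (a -> c))} | 2 pending]
  bind d := Bool
step 3: unify f ~ ((Bool -> b) -> List c)  [subst: {e:=(c -> (a -> c)), d:=Bool} | 1 pending]
  bind f := ((Bool -> b) -> List c)
step 4: unify g ~ Bool  [subst: {e:=(c -> (a -> c)), d:=Bool, f:=((Bool -> b) -> List c)} | 0 pending]
  bind g := Bool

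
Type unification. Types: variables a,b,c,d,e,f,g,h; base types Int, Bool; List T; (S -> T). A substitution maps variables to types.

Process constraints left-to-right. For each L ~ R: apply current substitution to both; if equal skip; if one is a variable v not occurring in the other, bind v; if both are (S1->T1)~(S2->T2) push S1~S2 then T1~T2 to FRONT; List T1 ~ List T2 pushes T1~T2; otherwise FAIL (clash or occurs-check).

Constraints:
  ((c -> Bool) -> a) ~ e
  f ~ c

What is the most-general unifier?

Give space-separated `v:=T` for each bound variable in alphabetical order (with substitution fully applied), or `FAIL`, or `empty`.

Answer: e:=((c -> Bool) -> a) f:=c

Derivation:
step 1: unify ((c -> Bool) -> a) ~ e  [subst: {-} | 1 pending]
  bind e := ((c -> Bool) -> a)
step 2: unify f ~ c  [subst: {e:=((c -> Bool) -> a)} | 0 pending]
  bind f := c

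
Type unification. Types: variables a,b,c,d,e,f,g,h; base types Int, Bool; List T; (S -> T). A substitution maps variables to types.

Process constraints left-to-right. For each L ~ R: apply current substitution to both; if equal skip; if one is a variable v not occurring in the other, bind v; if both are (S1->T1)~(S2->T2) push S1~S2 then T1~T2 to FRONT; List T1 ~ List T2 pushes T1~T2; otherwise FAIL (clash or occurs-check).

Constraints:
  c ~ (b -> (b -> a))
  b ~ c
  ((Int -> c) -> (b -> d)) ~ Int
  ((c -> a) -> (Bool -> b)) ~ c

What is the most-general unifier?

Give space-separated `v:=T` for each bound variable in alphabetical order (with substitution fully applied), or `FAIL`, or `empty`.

step 1: unify c ~ (b -> (b -> a))  [subst: {-} | 3 pending]
  bind c := (b -> (b -> a))
step 2: unify b ~ (b -> (b -> a))  [subst: {c:=(b -> (b -> a))} | 2 pending]
  occurs-check fail: b in (b -> (b -> a))

Answer: FAIL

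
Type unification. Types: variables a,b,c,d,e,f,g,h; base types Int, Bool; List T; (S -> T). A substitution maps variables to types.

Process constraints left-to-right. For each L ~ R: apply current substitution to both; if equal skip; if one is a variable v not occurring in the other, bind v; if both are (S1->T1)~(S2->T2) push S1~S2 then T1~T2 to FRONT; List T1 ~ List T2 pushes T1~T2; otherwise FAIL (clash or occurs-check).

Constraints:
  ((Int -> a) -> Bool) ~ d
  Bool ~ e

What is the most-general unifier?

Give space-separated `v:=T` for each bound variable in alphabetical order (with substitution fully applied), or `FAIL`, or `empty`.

step 1: unify ((Int -> a) -> Bool) ~ d  [subst: {-} | 1 pending]
  bind d := ((Int -> a) -> Bool)
step 2: unify Bool ~ e  [subst: {d:=((Int -> a) -> Bool)} | 0 pending]
  bind e := Bool

Answer: d:=((Int -> a) -> Bool) e:=Bool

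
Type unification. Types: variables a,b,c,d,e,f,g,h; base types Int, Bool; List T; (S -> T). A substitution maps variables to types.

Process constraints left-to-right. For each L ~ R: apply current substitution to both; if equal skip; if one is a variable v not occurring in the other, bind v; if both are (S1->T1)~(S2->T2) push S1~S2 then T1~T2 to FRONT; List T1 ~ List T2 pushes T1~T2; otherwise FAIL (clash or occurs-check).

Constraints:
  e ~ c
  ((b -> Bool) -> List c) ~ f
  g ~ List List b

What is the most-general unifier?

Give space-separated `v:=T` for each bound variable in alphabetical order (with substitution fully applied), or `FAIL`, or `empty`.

step 1: unify e ~ c  [subst: {-} | 2 pending]
  bind e := c
step 2: unify ((b -> Bool) -> List c) ~ f  [subst: {e:=c} | 1 pending]
  bind f := ((b -> Bool) -> List c)
step 3: unify g ~ List List b  [subst: {e:=c, f:=((b -> Bool) -> List c)} | 0 pending]
  bind g := List List b

Answer: e:=c f:=((b -> Bool) -> List c) g:=List List b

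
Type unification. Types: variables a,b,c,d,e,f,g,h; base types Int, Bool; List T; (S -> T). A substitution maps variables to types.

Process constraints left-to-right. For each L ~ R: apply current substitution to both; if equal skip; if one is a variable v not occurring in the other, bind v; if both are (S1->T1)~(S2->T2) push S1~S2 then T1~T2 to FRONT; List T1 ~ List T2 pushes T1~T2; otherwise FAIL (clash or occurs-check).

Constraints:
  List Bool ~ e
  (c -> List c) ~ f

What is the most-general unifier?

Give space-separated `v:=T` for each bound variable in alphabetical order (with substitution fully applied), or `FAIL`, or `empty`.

step 1: unify List Bool ~ e  [subst: {-} | 1 pending]
  bind e := List Bool
step 2: unify (c -> List c) ~ f  [subst: {e:=List Bool} | 0 pending]
  bind f := (c -> List c)

Answer: e:=List Bool f:=(c -> List c)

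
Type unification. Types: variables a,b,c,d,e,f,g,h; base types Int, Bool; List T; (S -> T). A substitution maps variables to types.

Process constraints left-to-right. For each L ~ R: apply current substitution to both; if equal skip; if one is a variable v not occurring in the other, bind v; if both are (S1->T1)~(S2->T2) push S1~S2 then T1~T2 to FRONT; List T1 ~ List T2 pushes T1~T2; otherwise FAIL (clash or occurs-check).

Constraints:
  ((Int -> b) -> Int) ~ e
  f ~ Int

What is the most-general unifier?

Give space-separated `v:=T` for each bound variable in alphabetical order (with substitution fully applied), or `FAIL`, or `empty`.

Answer: e:=((Int -> b) -> Int) f:=Int

Derivation:
step 1: unify ((Int -> b) -> Int) ~ e  [subst: {-} | 1 pending]
  bind e := ((Int -> b) -> Int)
step 2: unify f ~ Int  [subst: {e:=((Int -> b) -> Int)} | 0 pending]
  bind f := Int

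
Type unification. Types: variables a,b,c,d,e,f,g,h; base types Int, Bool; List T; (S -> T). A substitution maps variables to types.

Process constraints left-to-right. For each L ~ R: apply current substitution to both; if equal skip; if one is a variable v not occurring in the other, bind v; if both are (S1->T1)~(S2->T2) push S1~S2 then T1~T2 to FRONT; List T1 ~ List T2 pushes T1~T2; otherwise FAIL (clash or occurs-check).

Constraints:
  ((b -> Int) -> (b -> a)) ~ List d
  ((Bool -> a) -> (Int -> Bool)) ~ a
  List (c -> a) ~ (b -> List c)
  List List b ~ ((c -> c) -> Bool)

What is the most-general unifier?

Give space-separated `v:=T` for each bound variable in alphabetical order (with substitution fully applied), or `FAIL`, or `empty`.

step 1: unify ((b -> Int) -> (b -> a)) ~ List d  [subst: {-} | 3 pending]
  clash: ((b -> Int) -> (b -> a)) vs List d

Answer: FAIL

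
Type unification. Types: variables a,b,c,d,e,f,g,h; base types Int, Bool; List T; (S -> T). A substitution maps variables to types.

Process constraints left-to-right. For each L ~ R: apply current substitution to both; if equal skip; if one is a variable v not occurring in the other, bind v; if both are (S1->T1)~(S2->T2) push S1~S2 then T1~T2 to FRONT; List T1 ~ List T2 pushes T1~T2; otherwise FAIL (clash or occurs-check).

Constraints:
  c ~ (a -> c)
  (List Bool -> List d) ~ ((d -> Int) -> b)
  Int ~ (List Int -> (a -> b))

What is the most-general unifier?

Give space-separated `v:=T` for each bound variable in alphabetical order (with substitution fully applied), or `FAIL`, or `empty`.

Answer: FAIL

Derivation:
step 1: unify c ~ (a -> c)  [subst: {-} | 2 pending]
  occurs-check fail: c in (a -> c)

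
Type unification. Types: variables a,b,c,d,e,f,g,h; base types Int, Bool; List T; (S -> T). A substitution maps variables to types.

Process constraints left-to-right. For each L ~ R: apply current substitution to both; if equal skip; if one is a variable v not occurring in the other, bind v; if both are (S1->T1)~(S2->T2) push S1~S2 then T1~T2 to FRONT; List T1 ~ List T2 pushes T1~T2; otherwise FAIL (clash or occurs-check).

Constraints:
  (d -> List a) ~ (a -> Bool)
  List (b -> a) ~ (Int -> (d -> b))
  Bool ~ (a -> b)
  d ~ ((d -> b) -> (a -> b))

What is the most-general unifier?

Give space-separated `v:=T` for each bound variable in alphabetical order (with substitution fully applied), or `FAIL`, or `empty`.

step 1: unify (d -> List a) ~ (a -> Bool)  [subst: {-} | 3 pending]
  -> decompose arrow: push d~a, List a~Bool
step 2: unify d ~ a  [subst: {-} | 4 pending]
  bind d := a
step 3: unify List a ~ Bool  [subst: {d:=a} | 3 pending]
  clash: List a vs Bool

Answer: FAIL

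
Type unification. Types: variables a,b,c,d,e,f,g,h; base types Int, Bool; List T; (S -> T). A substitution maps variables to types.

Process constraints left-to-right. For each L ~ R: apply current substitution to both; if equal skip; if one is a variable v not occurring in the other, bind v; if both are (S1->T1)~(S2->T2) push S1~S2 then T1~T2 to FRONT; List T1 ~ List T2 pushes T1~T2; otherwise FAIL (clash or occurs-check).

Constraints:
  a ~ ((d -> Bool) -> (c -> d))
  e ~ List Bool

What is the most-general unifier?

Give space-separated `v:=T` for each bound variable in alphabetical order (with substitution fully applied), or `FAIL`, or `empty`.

step 1: unify a ~ ((d -> Bool) -> (c -> d))  [subst: {-} | 1 pending]
  bind a := ((d -> Bool) -> (c -> d))
step 2: unify e ~ List Bool  [subst: {a:=((d -> Bool) -> (c -> d))} | 0 pending]
  bind e := List Bool

Answer: a:=((d -> Bool) -> (c -> d)) e:=List Bool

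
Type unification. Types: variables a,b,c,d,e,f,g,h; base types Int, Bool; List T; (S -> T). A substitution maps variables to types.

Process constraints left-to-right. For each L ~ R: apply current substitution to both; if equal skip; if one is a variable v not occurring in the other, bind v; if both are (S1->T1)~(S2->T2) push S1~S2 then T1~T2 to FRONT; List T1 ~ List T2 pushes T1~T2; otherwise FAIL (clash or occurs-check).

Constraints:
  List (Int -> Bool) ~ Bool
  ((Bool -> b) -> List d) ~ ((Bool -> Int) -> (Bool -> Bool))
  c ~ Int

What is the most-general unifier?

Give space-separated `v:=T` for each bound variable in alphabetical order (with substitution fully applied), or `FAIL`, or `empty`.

step 1: unify List (Int -> Bool) ~ Bool  [subst: {-} | 2 pending]
  clash: List (Int -> Bool) vs Bool

Answer: FAIL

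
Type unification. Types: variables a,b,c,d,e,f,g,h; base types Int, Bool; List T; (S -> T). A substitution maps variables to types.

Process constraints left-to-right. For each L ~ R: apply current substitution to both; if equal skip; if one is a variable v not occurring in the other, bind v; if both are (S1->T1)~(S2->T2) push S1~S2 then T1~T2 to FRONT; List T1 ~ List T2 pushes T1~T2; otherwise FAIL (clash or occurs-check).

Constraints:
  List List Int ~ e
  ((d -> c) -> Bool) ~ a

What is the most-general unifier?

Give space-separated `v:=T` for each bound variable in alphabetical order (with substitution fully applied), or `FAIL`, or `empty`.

step 1: unify List List Int ~ e  [subst: {-} | 1 pending]
  bind e := List List Int
step 2: unify ((d -> c) -> Bool) ~ a  [subst: {e:=List List Int} | 0 pending]
  bind a := ((d -> c) -> Bool)

Answer: a:=((d -> c) -> Bool) e:=List List Int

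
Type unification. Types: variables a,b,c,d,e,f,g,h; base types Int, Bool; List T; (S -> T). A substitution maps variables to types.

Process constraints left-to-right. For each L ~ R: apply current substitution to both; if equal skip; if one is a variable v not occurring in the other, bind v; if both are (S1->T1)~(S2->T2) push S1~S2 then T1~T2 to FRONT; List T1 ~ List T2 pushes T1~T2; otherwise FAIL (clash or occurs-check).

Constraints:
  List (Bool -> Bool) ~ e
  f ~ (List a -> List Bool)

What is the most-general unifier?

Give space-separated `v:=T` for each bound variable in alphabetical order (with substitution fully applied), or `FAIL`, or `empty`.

Answer: e:=List (Bool -> Bool) f:=(List a -> List Bool)

Derivation:
step 1: unify List (Bool -> Bool) ~ e  [subst: {-} | 1 pending]
  bind e := List (Bool -> Bool)
step 2: unify f ~ (List a -> List Bool)  [subst: {e:=List (Bool -> Bool)} | 0 pending]
  bind f := (List a -> List Bool)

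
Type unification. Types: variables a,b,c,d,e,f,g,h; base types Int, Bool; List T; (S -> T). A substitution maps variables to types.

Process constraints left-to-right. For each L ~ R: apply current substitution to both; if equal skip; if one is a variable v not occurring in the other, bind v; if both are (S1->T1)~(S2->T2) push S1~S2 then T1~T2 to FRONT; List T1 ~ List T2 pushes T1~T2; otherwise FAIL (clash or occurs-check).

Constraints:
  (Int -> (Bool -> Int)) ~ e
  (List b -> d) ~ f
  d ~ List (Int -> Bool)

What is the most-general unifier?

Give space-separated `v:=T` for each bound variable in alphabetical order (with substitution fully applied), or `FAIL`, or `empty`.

step 1: unify (Int -> (Bool -> Int)) ~ e  [subst: {-} | 2 pending]
  bind e := (Int -> (Bool -> Int))
step 2: unify (List b -> d) ~ f  [subst: {e:=(Int -> (Bool -> Int))} | 1 pending]
  bind f := (List b -> d)
step 3: unify d ~ List (Int -> Bool)  [subst: {e:=(Int -> (Bool -> Int)), f:=(List b -> d)} | 0 pending]
  bind d := List (Int -> Bool)

Answer: d:=List (Int -> Bool) e:=(Int -> (Bool -> Int)) f:=(List b -> List (Int -> Bool))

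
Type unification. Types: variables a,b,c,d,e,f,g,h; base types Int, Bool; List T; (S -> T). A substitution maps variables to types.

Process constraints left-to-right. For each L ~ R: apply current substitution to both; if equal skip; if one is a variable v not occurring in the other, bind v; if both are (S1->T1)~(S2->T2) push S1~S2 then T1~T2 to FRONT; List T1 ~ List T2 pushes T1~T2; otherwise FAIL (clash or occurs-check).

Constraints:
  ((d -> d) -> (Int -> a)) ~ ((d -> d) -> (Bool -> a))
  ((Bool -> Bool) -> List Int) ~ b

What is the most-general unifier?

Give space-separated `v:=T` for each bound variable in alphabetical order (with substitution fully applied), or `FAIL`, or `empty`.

step 1: unify ((d -> d) -> (Int -> a)) ~ ((d -> d) -> (Bool -> a))  [subst: {-} | 1 pending]
  -> decompose arrow: push (d -> d)~(d -> d), (Int -> a)~(Bool -> a)
step 2: unify (d -> d) ~ (d -> d)  [subst: {-} | 2 pending]
  -> identical, skip
step 3: unify (Int -> a) ~ (Bool -> a)  [subst: {-} | 1 pending]
  -> decompose arrow: push Int~Bool, a~a
step 4: unify Int ~ Bool  [subst: {-} | 2 pending]
  clash: Int vs Bool

Answer: FAIL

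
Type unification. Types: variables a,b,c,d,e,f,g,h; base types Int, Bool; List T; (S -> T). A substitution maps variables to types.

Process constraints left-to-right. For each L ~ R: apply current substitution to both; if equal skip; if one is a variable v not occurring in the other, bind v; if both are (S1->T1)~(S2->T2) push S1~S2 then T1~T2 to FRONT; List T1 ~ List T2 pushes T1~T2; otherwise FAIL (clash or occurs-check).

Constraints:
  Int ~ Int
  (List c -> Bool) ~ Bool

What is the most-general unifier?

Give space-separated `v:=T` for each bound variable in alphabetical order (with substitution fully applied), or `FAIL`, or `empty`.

step 1: unify Int ~ Int  [subst: {-} | 1 pending]
  -> identical, skip
step 2: unify (List c -> Bool) ~ Bool  [subst: {-} | 0 pending]
  clash: (List c -> Bool) vs Bool

Answer: FAIL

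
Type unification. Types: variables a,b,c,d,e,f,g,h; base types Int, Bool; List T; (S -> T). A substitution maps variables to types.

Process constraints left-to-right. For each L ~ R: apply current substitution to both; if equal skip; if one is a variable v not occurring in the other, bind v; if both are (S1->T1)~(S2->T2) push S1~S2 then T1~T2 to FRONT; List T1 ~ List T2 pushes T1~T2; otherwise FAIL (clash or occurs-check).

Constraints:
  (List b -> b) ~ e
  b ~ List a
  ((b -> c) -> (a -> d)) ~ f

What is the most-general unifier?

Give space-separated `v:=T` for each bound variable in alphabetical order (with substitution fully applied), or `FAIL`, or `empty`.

step 1: unify (List b -> b) ~ e  [subst: {-} | 2 pending]
  bind e := (List b -> b)
step 2: unify b ~ List a  [subst: {e:=(List b -> b)} | 1 pending]
  bind b := List a
step 3: unify ((List a -> c) -> (a -> d)) ~ f  [subst: {e:=(List b -> b), b:=List a} | 0 pending]
  bind f := ((List a -> c) -> (a -> d))

Answer: b:=List a e:=(List List a -> List a) f:=((List a -> c) -> (a -> d))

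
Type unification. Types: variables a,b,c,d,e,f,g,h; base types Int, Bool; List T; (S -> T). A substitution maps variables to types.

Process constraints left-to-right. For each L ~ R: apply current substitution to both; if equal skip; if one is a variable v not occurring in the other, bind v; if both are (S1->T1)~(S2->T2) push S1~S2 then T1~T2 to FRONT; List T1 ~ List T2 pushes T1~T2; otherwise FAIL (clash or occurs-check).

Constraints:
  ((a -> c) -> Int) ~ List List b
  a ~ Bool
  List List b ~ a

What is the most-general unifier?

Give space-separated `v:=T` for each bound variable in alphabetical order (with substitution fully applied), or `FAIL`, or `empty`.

Answer: FAIL

Derivation:
step 1: unify ((a -> c) -> Int) ~ List List b  [subst: {-} | 2 pending]
  clash: ((a -> c) -> Int) vs List List b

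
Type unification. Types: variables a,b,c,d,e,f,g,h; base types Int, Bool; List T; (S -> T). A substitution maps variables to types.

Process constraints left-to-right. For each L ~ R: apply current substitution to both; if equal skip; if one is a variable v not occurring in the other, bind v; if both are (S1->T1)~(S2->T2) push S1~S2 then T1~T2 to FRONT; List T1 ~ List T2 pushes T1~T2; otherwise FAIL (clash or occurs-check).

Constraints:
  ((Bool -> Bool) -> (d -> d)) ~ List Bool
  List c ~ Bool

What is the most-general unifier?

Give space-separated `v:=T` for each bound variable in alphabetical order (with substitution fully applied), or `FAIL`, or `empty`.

Answer: FAIL

Derivation:
step 1: unify ((Bool -> Bool) -> (d -> d)) ~ List Bool  [subst: {-} | 1 pending]
  clash: ((Bool -> Bool) -> (d -> d)) vs List Bool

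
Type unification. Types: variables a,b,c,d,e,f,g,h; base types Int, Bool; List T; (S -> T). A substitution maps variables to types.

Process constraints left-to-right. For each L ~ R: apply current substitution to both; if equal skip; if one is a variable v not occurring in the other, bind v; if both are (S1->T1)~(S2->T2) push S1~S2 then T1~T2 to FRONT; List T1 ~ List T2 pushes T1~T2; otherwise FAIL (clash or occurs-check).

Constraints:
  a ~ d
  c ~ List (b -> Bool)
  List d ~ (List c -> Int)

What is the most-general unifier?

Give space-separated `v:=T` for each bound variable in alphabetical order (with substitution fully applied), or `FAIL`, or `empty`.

step 1: unify a ~ d  [subst: {-} | 2 pending]
  bind a := d
step 2: unify c ~ List (b -> Bool)  [subst: {a:=d} | 1 pending]
  bind c := List (b -> Bool)
step 3: unify List d ~ (List List (b -> Bool) -> Int)  [subst: {a:=d, c:=List (b -> Bool)} | 0 pending]
  clash: List d vs (List List (b -> Bool) -> Int)

Answer: FAIL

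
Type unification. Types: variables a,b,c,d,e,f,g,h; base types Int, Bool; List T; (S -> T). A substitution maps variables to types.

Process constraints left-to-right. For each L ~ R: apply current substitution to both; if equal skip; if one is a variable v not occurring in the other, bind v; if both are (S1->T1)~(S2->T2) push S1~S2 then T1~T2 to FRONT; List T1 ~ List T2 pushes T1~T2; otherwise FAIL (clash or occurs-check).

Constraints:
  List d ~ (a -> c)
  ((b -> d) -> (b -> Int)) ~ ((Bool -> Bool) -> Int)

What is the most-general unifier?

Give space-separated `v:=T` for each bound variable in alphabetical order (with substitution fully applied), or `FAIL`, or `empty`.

step 1: unify List d ~ (a -> c)  [subst: {-} | 1 pending]
  clash: List d vs (a -> c)

Answer: FAIL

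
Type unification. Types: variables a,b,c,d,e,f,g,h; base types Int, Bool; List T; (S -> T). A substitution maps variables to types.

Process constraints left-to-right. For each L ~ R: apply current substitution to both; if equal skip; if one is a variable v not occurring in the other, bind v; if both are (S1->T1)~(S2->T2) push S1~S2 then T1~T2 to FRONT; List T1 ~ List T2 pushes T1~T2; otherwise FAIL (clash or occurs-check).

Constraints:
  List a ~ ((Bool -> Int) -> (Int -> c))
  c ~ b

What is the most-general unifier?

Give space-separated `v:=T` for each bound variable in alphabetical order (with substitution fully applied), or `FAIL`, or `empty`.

Answer: FAIL

Derivation:
step 1: unify List a ~ ((Bool -> Int) -> (Int -> c))  [subst: {-} | 1 pending]
  clash: List a vs ((Bool -> Int) -> (Int -> c))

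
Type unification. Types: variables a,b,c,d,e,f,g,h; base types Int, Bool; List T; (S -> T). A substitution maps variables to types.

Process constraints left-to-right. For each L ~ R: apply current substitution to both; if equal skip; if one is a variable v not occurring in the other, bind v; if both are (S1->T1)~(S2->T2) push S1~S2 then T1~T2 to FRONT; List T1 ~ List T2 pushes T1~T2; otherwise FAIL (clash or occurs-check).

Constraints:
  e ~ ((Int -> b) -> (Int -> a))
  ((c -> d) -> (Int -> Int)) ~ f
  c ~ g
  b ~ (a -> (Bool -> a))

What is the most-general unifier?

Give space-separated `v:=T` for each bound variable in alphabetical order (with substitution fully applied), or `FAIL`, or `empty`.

Answer: b:=(a -> (Bool -> a)) c:=g e:=((Int -> (a -> (Bool -> a))) -> (Int -> a)) f:=((g -> d) -> (Int -> Int))

Derivation:
step 1: unify e ~ ((Int -> b) -> (Int -> a))  [subst: {-} | 3 pending]
  bind e := ((Int -> b) -> (Int -> a))
step 2: unify ((c -> d) -> (Int -> Int)) ~ f  [subst: {e:=((Int -> b) -> (Int -> a))} | 2 pending]
  bind f := ((c -> d) -> (Int -> Int))
step 3: unify c ~ g  [subst: {e:=((Int -> b) -> (Int -> a)), f:=((c -> d) -> (Int -> Int))} | 1 pending]
  bind c := g
step 4: unify b ~ (a -> (Bool -> a))  [subst: {e:=((Int -> b) -> (Int -> a)), f:=((c -> d) -> (Int -> Int)), c:=g} | 0 pending]
  bind b := (a -> (Bool -> a))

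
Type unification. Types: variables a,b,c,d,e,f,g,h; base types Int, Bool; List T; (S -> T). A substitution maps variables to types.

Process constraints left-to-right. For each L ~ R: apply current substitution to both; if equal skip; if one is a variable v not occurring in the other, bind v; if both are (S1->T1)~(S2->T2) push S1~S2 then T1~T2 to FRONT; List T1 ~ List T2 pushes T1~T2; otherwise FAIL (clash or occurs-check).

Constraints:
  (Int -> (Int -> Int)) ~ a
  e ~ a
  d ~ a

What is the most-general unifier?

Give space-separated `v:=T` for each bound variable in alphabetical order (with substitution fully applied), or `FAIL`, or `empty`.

step 1: unify (Int -> (Int -> Int)) ~ a  [subst: {-} | 2 pending]
  bind a := (Int -> (Int -> Int))
step 2: unify e ~ (Int -> (Int -> Int))  [subst: {a:=(Int -> (Int -> Int))} | 1 pending]
  bind e := (Int -> (Int -> Int))
step 3: unify d ~ (Int -> (Int -> Int))  [subst: {a:=(Int -> (Int -> Int)), e:=(Int -> (Int -> Int))} | 0 pending]
  bind d := (Int -> (Int -> Int))

Answer: a:=(Int -> (Int -> Int)) d:=(Int -> (Int -> Int)) e:=(Int -> (Int -> Int))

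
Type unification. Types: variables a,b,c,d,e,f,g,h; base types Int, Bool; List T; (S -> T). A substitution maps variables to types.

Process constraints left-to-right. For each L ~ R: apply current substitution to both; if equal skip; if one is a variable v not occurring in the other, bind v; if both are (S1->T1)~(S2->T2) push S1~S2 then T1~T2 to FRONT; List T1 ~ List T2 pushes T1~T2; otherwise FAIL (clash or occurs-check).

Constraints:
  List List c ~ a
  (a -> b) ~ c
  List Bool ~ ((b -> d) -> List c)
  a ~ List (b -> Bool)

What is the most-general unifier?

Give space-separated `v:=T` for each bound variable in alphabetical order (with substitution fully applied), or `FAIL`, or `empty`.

step 1: unify List List c ~ a  [subst: {-} | 3 pending]
  bind a := List List c
step 2: unify (List List c -> b) ~ c  [subst: {a:=List List c} | 2 pending]
  occurs-check fail

Answer: FAIL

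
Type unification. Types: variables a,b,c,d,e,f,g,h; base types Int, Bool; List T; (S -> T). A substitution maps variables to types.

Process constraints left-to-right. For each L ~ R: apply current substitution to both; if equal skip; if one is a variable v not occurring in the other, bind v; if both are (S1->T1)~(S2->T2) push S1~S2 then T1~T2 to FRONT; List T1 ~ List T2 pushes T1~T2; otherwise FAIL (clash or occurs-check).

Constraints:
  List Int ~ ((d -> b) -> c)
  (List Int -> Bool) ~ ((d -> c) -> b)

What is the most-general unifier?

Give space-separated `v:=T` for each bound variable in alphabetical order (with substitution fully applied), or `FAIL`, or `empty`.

step 1: unify List Int ~ ((d -> b) -> c)  [subst: {-} | 1 pending]
  clash: List Int vs ((d -> b) -> c)

Answer: FAIL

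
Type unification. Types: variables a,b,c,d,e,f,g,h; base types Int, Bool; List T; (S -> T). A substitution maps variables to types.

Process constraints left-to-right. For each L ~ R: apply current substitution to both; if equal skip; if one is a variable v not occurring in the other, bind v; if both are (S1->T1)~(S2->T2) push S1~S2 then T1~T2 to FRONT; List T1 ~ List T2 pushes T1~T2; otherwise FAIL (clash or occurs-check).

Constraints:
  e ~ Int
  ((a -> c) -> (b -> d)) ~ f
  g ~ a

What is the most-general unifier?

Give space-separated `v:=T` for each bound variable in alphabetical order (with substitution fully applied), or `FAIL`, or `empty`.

step 1: unify e ~ Int  [subst: {-} | 2 pending]
  bind e := Int
step 2: unify ((a -> c) -> (b -> d)) ~ f  [subst: {e:=Int} | 1 pending]
  bind f := ((a -> c) -> (b -> d))
step 3: unify g ~ a  [subst: {e:=Int, f:=((a -> c) -> (b -> d))} | 0 pending]
  bind g := a

Answer: e:=Int f:=((a -> c) -> (b -> d)) g:=a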